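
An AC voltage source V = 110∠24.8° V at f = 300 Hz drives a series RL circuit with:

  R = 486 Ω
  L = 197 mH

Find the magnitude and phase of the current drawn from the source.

Step 1 — Angular frequency: ω = 2π·f = 2π·300 = 1885 rad/s.
Step 2 — Component impedances:
  R: Z = R = 486 Ω
  L: Z = jωL = j·1885·0.197 = 0 + j371.3 Ω
Step 3 — Series combination: Z_total = R + L = 486 + j371.3 Ω = 611.6∠37.4° Ω.
Step 4 — Source phasor: V = 110∠24.8° V = 99.86 + j46.14 V.
Step 5 — Ohm's law: I = V / Z_total = (99.86 + j46.14) / (486 + j371.3) = 0.1755 - j0.03918 A.
Step 6 — Convert to polar: |I| = 0.1798 A, ∠I = -12.6°.

I = 0.1798∠-12.6° A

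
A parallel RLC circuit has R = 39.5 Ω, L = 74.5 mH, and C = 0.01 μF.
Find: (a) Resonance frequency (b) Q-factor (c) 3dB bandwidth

Step 1 — Resonance: ω₀ = 1/√(LC) = 1/√(0.0745·1e-08) = 3.664e+04 rad/s.
Step 2 — f₀ = ω₀/(2π) = 5831 Hz.
Step 3 — Parallel Q: Q = R/(ω₀L) = 39.5/(3.664e+04·0.0745) = 0.01447.
Step 4 — Bandwidth: Δω = ω₀/Q = 2.532e+06 rad/s; BW = Δω/(2π) = 4.029e+05 Hz.

(a) f₀ = 5831 Hz  (b) Q = 0.01447  (c) BW = 4.029e+05 Hz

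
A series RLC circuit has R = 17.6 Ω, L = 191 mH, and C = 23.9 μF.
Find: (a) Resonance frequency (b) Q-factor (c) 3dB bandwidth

Step 1 — Resonance: ω₀ = 1/√(LC) = 1/√(0.191·2.39e-05) = 468 rad/s.
Step 2 — f₀ = ω₀/(2π) = 74.49 Hz.
Step 3 — Series Q: Q = ω₀L/R = 468·0.191/17.6 = 5.079.
Step 4 — Bandwidth: Δω = ω₀/Q = 92.15 rad/s; BW = Δω/(2π) = 14.67 Hz.

(a) f₀ = 74.49 Hz  (b) Q = 5.079  (c) BW = 14.67 Hz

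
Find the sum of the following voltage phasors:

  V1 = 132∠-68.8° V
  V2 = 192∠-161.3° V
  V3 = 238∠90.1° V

Step 1 — Convert each phasor to rectangular form:
  V1 = 132·(cos(-68.8°) + j·sin(-68.8°)) = 47.73 - j123.1 V
  V2 = 192·(cos(-161.3°) + j·sin(-161.3°)) = -181.9 - j61.56 V
  V3 = 238·(cos(90.1°) + j·sin(90.1°)) = -0.4154 + j238 V
Step 2 — Sum components: V_total = -134.5 + j53.38 V.
Step 3 — Convert to polar: |V_total| = 144.7 V, ∠V_total = 158.4°.

V_total = 144.7∠158.4° V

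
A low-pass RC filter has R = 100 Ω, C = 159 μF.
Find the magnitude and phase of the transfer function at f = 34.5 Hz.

Step 1 — Angular frequency: ω = 2π·34.5 = 216.8 rad/s.
Step 2 — Transfer function: H(jω) = 1/(1 + jωRC).
Step 3 — Denominator: 1 + jωRC = 1 + j·216.8·100·0.000159 = 1 + j3.447.
Step 4 — H = 0.07764 - j0.2676.
Step 5 — Magnitude: |H| = 0.2786 (-11.1 dB); phase: φ = -73.8°.

|H| = 0.2786 (-11.1 dB), φ = -73.8°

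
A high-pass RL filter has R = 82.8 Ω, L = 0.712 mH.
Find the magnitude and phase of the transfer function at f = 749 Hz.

Step 1 — Angular frequency: ω = 2π·749 = 4706 rad/s.
Step 2 — Transfer function: H(jω) = jωL/(R + jωL).
Step 3 — Numerator jωL = j·3.351; denominator R + jωL = 82.8 + j3.351.
Step 4 — H = 0.001635 + j0.0404.
Step 5 — Magnitude: |H| = 0.04043 (-27.9 dB); phase: φ = 87.7°.

|H| = 0.04043 (-27.9 dB), φ = 87.7°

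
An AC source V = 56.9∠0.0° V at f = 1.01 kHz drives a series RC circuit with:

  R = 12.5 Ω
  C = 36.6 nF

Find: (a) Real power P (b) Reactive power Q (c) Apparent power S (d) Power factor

Step 1 — Angular frequency: ω = 2π·f = 2π·1010 = 6346 rad/s.
Step 2 — Component impedances:
  R: Z = R = 12.5 Ω
  C: Z = 1/(jωC) = -j/(ω·C) = 0 - j4305 Ω
Step 3 — Series combination: Z_total = R + C = 12.5 - j4305 Ω = 4305∠-89.8° Ω.
Step 4 — Source phasor: V = 56.9∠0.0° V = 56.9 V.
Step 5 — Current: I = V / Z = 3.837e-05 + j0.01322 A = 0.01322∠89.8° A.
Step 6 — Complex power: S = V·I* = 0.002183 - j0.752 VA.
Step 7 — Real power: P = Re(S) = 0.002183 W.
Step 8 — Reactive power: Q = Im(S) = -0.752 VAR.
Step 9 — Apparent power: |S| = 0.752 VA.
Step 10 — Power factor: PF = P/|S| = 0.002903 (leading).

(a) P = 0.002183 W  (b) Q = -0.752 VAR  (c) S = 0.752 VA  (d) PF = 0.002903 (leading)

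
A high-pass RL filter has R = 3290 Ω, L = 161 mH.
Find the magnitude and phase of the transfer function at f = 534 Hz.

Step 1 — Angular frequency: ω = 2π·534 = 3355 rad/s.
Step 2 — Transfer function: H(jω) = jωL/(R + jωL).
Step 3 — Numerator jωL = j·540.2; denominator R + jωL = 3290 + j540.2.
Step 4 — H = 0.02625 + j0.1599.
Step 5 — Magnitude: |H| = 0.162 (-15.8 dB); phase: φ = 80.7°.

|H| = 0.162 (-15.8 dB), φ = 80.7°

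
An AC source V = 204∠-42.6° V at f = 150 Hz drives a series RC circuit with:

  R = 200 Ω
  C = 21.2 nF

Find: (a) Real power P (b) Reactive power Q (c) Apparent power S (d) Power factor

Step 1 — Angular frequency: ω = 2π·f = 2π·150 = 942.5 rad/s.
Step 2 — Component impedances:
  R: Z = R = 200 Ω
  C: Z = 1/(jωC) = -j/(ω·C) = 0 - j5.005e+04 Ω
Step 3 — Series combination: Z_total = R + C = 200 - j5.005e+04 Ω = 5.005e+04∠-89.8° Ω.
Step 4 — Source phasor: V = 204∠-42.6° V = 150.2 - j138.1 V.
Step 5 — Current: I = V / Z = 0.002771 + j0.002989 A = 0.004076∠47.2° A.
Step 6 — Complex power: S = V·I* = 0.003323 - j0.8315 VA.
Step 7 — Real power: P = Re(S) = 0.003323 W.
Step 8 — Reactive power: Q = Im(S) = -0.8315 VAR.
Step 9 — Apparent power: |S| = 0.8315 VA.
Step 10 — Power factor: PF = P/|S| = 0.003996 (leading).

(a) P = 0.003323 W  (b) Q = -0.8315 VAR  (c) S = 0.8315 VA  (d) PF = 0.003996 (leading)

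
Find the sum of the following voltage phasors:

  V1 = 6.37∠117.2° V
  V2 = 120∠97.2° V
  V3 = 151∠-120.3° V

Step 1 — Convert each phasor to rectangular form:
  V1 = 6.37·(cos(117.2°) + j·sin(117.2°)) = -2.912 + j5.666 V
  V2 = 120·(cos(97.2°) + j·sin(97.2°)) = -15.04 + j119.1 V
  V3 = 151·(cos(-120.3°) + j·sin(-120.3°)) = -76.18 - j130.4 V
Step 2 — Sum components: V_total = -94.14 - j5.653 V.
Step 3 — Convert to polar: |V_total| = 94.3 V, ∠V_total = -176.6°.

V_total = 94.3∠-176.6° V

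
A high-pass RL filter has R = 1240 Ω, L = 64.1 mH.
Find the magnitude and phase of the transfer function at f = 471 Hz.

Step 1 — Angular frequency: ω = 2π·471 = 2959 rad/s.
Step 2 — Transfer function: H(jω) = jωL/(R + jωL).
Step 3 — Numerator jωL = j·189.7; denominator R + jωL = 1240 + j189.7.
Step 4 — H = 0.02287 + j0.1495.
Step 5 — Magnitude: |H| = 0.1512 (-16.4 dB); phase: φ = 81.3°.

|H| = 0.1512 (-16.4 dB), φ = 81.3°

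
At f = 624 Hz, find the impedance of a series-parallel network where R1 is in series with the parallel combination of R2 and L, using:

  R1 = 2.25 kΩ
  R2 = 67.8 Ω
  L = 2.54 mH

Step 1 — Angular frequency: ω = 2π·f = 2π·624 = 3921 rad/s.
Step 2 — Component impedances:
  R1: Z = R = 2250 Ω
  R2: Z = R = 67.8 Ω
  L: Z = jωL = j·3921·0.00254 = 0 + j9.959 Ω
Step 3 — Parallel branch: R2 || L = 1/(1/R2 + 1/L) = 1.432 + j9.748 Ω.
Step 4 — Series with R1: Z_total = R1 + (R2 || L) = 2251 + j9.748 Ω = 2251∠0.2° Ω.

Z = 2251 + j9.748 Ω = 2251∠0.2° Ω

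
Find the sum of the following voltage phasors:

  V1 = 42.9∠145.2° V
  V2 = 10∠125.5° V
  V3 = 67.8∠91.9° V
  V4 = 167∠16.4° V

Step 1 — Convert each phasor to rectangular form:
  V1 = 42.9·(cos(145.2°) + j·sin(145.2°)) = -35.23 + j24.48 V
  V2 = 10·(cos(125.5°) + j·sin(125.5°)) = -5.807 + j8.141 V
  V3 = 67.8·(cos(91.9°) + j·sin(91.9°)) = -2.248 + j67.76 V
  V4 = 167·(cos(16.4°) + j·sin(16.4°)) = 160.2 + j47.15 V
Step 2 — Sum components: V_total = 116.9 + j147.5 V.
Step 3 — Convert to polar: |V_total| = 188.3 V, ∠V_total = 51.6°.

V_total = 188.3∠51.6° V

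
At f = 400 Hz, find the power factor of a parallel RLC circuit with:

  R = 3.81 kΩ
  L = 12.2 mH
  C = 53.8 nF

Step 1 — Angular frequency: ω = 2π·f = 2π·400 = 2513 rad/s.
Step 2 — Component impedances:
  R: Z = R = 3810 Ω
  L: Z = jωL = j·2513·0.0122 = 0 + j30.66 Ω
  C: Z = 1/(jωC) = -j/(ω·C) = 0 - j7396 Ω
Step 3 — Parallel combination: 1/Z_total = 1/R + 1/L + 1/C; Z_total = 0.2488 + j30.79 Ω = 30.79∠89.5° Ω.
Step 4 — Power factor: PF = cos(φ) = Re(Z)/|Z| = 0.2488/30.79 = 0.008081.
Step 5 — Type: Im(Z) = 30.79 ⇒ lagging (phase φ = 89.5°).

PF = 0.008081 (lagging, φ = 89.5°)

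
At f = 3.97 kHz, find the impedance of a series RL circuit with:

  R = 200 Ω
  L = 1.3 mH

Step 1 — Angular frequency: ω = 2π·f = 2π·3970 = 2.494e+04 rad/s.
Step 2 — Component impedances:
  R: Z = R = 200 Ω
  L: Z = jωL = j·2.494e+04·0.0013 = 0 + j32.43 Ω
Step 3 — Series combination: Z_total = R + L = 200 + j32.43 Ω = 202.6∠9.2° Ω.

Z = 200 + j32.43 Ω = 202.6∠9.2° Ω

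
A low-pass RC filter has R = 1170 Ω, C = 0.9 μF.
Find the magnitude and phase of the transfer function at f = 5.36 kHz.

Step 1 — Angular frequency: ω = 2π·5360 = 3.368e+04 rad/s.
Step 2 — Transfer function: H(jω) = 1/(1 + jωRC).
Step 3 — Denominator: 1 + jωRC = 1 + j·3.368e+04·1170·9e-07 = 1 + j35.46.
Step 4 — H = 0.0007945 - j0.02818.
Step 5 — Magnitude: |H| = 0.02819 (-31.0 dB); phase: φ = -88.4°.

|H| = 0.02819 (-31.0 dB), φ = -88.4°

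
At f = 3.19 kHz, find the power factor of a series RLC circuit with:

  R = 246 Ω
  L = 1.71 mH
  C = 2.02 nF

Step 1 — Angular frequency: ω = 2π·f = 2π·3190 = 2.004e+04 rad/s.
Step 2 — Component impedances:
  R: Z = R = 246 Ω
  L: Z = jωL = j·2.004e+04·0.00171 = 0 + j34.27 Ω
  C: Z = 1/(jωC) = -j/(ω·C) = 0 - j2.47e+04 Ω
Step 3 — Series combination: Z_total = R + L + C = 246 - j2.466e+04 Ω = 2.467e+04∠-89.4° Ω.
Step 4 — Power factor: PF = cos(φ) = Re(Z)/|Z| = 246/24666 = 0.009973.
Step 5 — Type: Im(Z) = -2.466e+04 ⇒ leading (phase φ = -89.4°).

PF = 0.009973 (leading, φ = -89.4°)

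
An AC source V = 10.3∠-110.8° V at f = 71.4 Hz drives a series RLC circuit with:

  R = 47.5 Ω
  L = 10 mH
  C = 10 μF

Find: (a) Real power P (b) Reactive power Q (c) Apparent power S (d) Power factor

Step 1 — Angular frequency: ω = 2π·f = 2π·71.4 = 448.6 rad/s.
Step 2 — Component impedances:
  R: Z = R = 47.5 Ω
  L: Z = jωL = j·448.6·0.01 = 0 + j4.486 Ω
  C: Z = 1/(jωC) = -j/(ω·C) = 0 - j222.9 Ω
Step 3 — Series combination: Z_total = R + L + C = 47.5 - j218.4 Ω = 223.5∠-77.7° Ω.
Step 4 — Source phasor: V = 10.3∠-110.8° V = -3.658 - j9.629 V.
Step 5 — Current: I = V / Z = 0.03862 - j0.02514 A = 0.04608∠-33.1° A.
Step 6 — Complex power: S = V·I* = 0.1009 - j0.4638 VA.
Step 7 — Real power: P = Re(S) = 0.1009 W.
Step 8 — Reactive power: Q = Im(S) = -0.4638 VAR.
Step 9 — Apparent power: |S| = 0.4746 VA.
Step 10 — Power factor: PF = P/|S| = 0.2125 (leading).

(a) P = 0.1009 W  (b) Q = -0.4638 VAR  (c) S = 0.4746 VA  (d) PF = 0.2125 (leading)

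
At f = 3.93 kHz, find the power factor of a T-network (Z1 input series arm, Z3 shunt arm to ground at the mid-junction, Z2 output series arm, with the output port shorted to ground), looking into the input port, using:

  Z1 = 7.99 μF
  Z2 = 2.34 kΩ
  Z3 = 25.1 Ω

Step 1 — Angular frequency: ω = 2π·f = 2π·3930 = 2.469e+04 rad/s.
Step 2 — Component impedances:
  Z1: Z = 1/(jωC) = -j/(ω·C) = 0 - j5.069 Ω
  Z2: Z = R = 2340 Ω
  Z3: Z = R = 25.1 Ω
Step 3 — With the output port shorted to ground, the output series arm Z2 runs from the junction to ground; the shunt arm Z3 also runs from the junction to ground. They appear in parallel: Z3 || Z2 = 24.83 Ω.
Step 4 — Series with input arm Z1: Z_in = Z1 + (Z3 || Z2) = 24.83 - j5.069 Ω = 25.35∠-11.5° Ω.
Step 5 — Power factor: PF = cos(φ) = Re(Z)/|Z| = 24.834/25.346 = 0.9798.
Step 6 — Type: Im(Z) = -5.069 ⇒ leading (phase φ = -11.5°).

PF = 0.9798 (leading, φ = -11.5°)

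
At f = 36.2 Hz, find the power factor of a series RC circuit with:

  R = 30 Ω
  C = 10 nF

Step 1 — Angular frequency: ω = 2π·f = 2π·36.2 = 227.5 rad/s.
Step 2 — Component impedances:
  R: Z = R = 30 Ω
  C: Z = 1/(jωC) = -j/(ω·C) = 0 - j4.397e+05 Ω
Step 3 — Series combination: Z_total = R + C = 30 - j4.397e+05 Ω = 4.397e+05∠-90.0° Ω.
Step 4 — Power factor: PF = cos(φ) = Re(Z)/|Z| = 30/4.3965e+05 = 6.824e-05.
Step 5 — Type: Im(Z) = -4.397e+05 ⇒ leading (phase φ = -90.0°).

PF = 6.824e-05 (leading, φ = -90.0°)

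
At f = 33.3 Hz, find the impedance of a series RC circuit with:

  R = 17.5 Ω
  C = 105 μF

Step 1 — Angular frequency: ω = 2π·f = 2π·33.3 = 209.2 rad/s.
Step 2 — Component impedances:
  R: Z = R = 17.5 Ω
  C: Z = 1/(jωC) = -j/(ω·C) = 0 - j45.52 Ω
Step 3 — Series combination: Z_total = R + C = 17.5 - j45.52 Ω = 48.77∠-69.0° Ω.

Z = 17.5 - j45.52 Ω = 48.77∠-69.0° Ω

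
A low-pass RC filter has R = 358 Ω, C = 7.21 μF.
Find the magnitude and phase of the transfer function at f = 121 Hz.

Step 1 — Angular frequency: ω = 2π·121 = 760.3 rad/s.
Step 2 — Transfer function: H(jω) = 1/(1 + jωRC).
Step 3 — Denominator: 1 + jωRC = 1 + j·760.3·358·7.21e-06 = 1 + j1.962.
Step 4 — H = 0.2061 - j0.4045.
Step 5 — Magnitude: |H| = 0.454 (-6.9 dB); phase: φ = -63.0°.

|H| = 0.454 (-6.9 dB), φ = -63.0°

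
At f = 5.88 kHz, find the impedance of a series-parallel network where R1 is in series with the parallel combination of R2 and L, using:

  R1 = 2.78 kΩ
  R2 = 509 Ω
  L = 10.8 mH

Step 1 — Angular frequency: ω = 2π·f = 2π·5880 = 3.695e+04 rad/s.
Step 2 — Component impedances:
  R1: Z = R = 2780 Ω
  R2: Z = R = 509 Ω
  L: Z = jωL = j·3.695e+04·0.0108 = 0 + j399 Ω
Step 3 — Parallel branch: R2 || L = 1/(1/R2 + 1/L) = 193.7 + j247.1 Ω.
Step 4 — Series with R1: Z_total = R1 + (R2 || L) = 2974 + j247.1 Ω = 2984∠4.8° Ω.

Z = 2974 + j247.1 Ω = 2984∠4.8° Ω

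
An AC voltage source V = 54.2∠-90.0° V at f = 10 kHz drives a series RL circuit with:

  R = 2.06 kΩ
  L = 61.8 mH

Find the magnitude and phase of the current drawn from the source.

Step 1 — Angular frequency: ω = 2π·f = 2π·1e+04 = 6.283e+04 rad/s.
Step 2 — Component impedances:
  R: Z = R = 2060 Ω
  L: Z = jωL = j·6.283e+04·0.0618 = 0 + j3883 Ω
Step 3 — Series combination: Z_total = R + L = 2060 + j3883 Ω = 4396∠62.1° Ω.
Step 4 — Source phasor: V = 54.2∠-90.0° V = 0 - j54.2 V.
Step 5 — Ohm's law: I = V / Z_total = (0 - j54.2) / (2060 + j3883) = -0.01089 - j0.005779 A.
Step 6 — Convert to polar: |I| = 0.01233 A, ∠I = -152.1°.

I = 0.01233∠-152.1° A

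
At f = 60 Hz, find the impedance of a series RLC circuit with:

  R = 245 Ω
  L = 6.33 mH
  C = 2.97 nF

Step 1 — Angular frequency: ω = 2π·f = 2π·60 = 377 rad/s.
Step 2 — Component impedances:
  R: Z = R = 245 Ω
  L: Z = jωL = j·377·0.00633 = 0 + j2.386 Ω
  C: Z = 1/(jωC) = -j/(ω·C) = 0 - j8.931e+05 Ω
Step 3 — Series combination: Z_total = R + L + C = 245 - j8.931e+05 Ω = 8.931e+05∠-90.0° Ω.

Z = 245 - j8.931e+05 Ω = 8.931e+05∠-90.0° Ω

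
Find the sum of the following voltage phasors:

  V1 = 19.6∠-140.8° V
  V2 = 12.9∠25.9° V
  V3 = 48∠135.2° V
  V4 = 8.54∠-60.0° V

Step 1 — Convert each phasor to rectangular form:
  V1 = 19.6·(cos(-140.8°) + j·sin(-140.8°)) = -15.19 - j12.39 V
  V2 = 12.9·(cos(25.9°) + j·sin(25.9°)) = 11.6 + j5.635 V
  V3 = 48·(cos(135.2°) + j·sin(135.2°)) = -34.06 + j33.82 V
  V4 = 8.54·(cos(-60.0°) + j·sin(-60.0°)) = 4.27 - j7.396 V
Step 2 — Sum components: V_total = -33.37 + j19.67 V.
Step 3 — Convert to polar: |V_total| = 38.74 V, ∠V_total = 149.5°.

V_total = 38.74∠149.5° V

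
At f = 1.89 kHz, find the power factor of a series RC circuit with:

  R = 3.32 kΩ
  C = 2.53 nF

Step 1 — Angular frequency: ω = 2π·f = 2π·1890 = 1.188e+04 rad/s.
Step 2 — Component impedances:
  R: Z = R = 3320 Ω
  C: Z = 1/(jωC) = -j/(ω·C) = 0 - j3.328e+04 Ω
Step 3 — Series combination: Z_total = R + C = 3320 - j3.328e+04 Ω = 3.345e+04∠-84.3° Ω.
Step 4 — Power factor: PF = cos(φ) = Re(Z)/|Z| = 3320/3.345e+04 = 0.09925.
Step 5 — Type: Im(Z) = -3.328e+04 ⇒ leading (phase φ = -84.3°).

PF = 0.09925 (leading, φ = -84.3°)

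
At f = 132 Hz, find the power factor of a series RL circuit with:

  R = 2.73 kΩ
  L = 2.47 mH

Step 1 — Angular frequency: ω = 2π·f = 2π·132 = 829.4 rad/s.
Step 2 — Component impedances:
  R: Z = R = 2730 Ω
  L: Z = jωL = j·829.4·0.00247 = 0 + j2.049 Ω
Step 3 — Series combination: Z_total = R + L = 2730 + j2.049 Ω = 2730∠0.0° Ω.
Step 4 — Power factor: PF = cos(φ) = Re(Z)/|Z| = 2730/2730 = 1.
Step 5 — Type: Im(Z) = 2.049 ⇒ lagging (phase φ = 0.0°).

PF = 1 (lagging, φ = 0.0°)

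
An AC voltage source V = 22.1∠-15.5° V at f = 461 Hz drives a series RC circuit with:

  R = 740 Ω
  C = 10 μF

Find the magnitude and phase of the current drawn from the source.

Step 1 — Angular frequency: ω = 2π·f = 2π·461 = 2897 rad/s.
Step 2 — Component impedances:
  R: Z = R = 740 Ω
  C: Z = 1/(jωC) = -j/(ω·C) = 0 - j34.52 Ω
Step 3 — Series combination: Z_total = R + C = 740 - j34.52 Ω = 740.8∠-2.7° Ω.
Step 4 — Source phasor: V = 22.1∠-15.5° V = 21.3 - j5.906 V.
Step 5 — Ohm's law: I = V / Z_total = (21.3 - j5.906) / (740 - j34.52) = 0.02909 - j0.006624 A.
Step 6 — Convert to polar: |I| = 0.02983 A, ∠I = -12.8°.

I = 0.02983∠-12.8° A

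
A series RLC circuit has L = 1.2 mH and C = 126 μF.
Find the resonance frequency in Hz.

Step 1 — Resonance condition Im(Z)=0 gives ω₀ = 1/√(LC).
Step 2 — ω₀ = 1/√(0.0012·0.000126) = 2572 rad/s.
Step 3 — f₀ = ω₀/(2π) = 409.3 Hz.

f₀ = 409.3 Hz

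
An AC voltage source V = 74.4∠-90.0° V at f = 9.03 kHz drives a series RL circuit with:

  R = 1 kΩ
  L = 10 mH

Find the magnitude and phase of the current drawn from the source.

Step 1 — Angular frequency: ω = 2π·f = 2π·9030 = 5.674e+04 rad/s.
Step 2 — Component impedances:
  R: Z = R = 1000 Ω
  L: Z = jωL = j·5.674e+04·0.01 = 0 + j567.4 Ω
Step 3 — Series combination: Z_total = R + L = 1000 + j567.4 Ω = 1150∠29.6° Ω.
Step 4 — Source phasor: V = 74.4∠-90.0° V = 0 - j74.4 V.
Step 5 — Ohm's law: I = V / Z_total = (0 - j74.4) / (1000 + j567.4) = -0.03193 - j0.05628 A.
Step 6 — Convert to polar: |I| = 0.06471 A, ∠I = -119.6°.

I = 0.06471∠-119.6° A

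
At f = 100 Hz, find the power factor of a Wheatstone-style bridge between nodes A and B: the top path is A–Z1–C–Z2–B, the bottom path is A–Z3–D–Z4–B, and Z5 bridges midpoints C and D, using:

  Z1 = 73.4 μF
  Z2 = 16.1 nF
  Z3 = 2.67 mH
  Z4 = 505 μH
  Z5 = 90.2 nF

Step 1 — Angular frequency: ω = 2π·f = 2π·100 = 628.3 rad/s.
Step 2 — Component impedances:
  Z1: Z = 1/(jωC) = -j/(ω·C) = 0 - j21.68 Ω
  Z2: Z = 1/(jωC) = -j/(ω·C) = 0 - j9.885e+04 Ω
  Z3: Z = jωL = j·628.3·0.00267 = 0 + j1.678 Ω
  Z4: Z = jωL = j·628.3·0.000505 = 0 + j0.3173 Ω
  Z5: Z = 1/(jωC) = -j/(ω·C) = 0 - j1.764e+04 Ω
Step 3 — Bridge requires nodal analysis (the Z5 bridge couples midpoints C and D, so the two paths cannot be reduced to a simple series/parallel combination). Setting node B to ground and injecting 1 A at node A, the 3-node admittance system at A, C, D solves to V_A = Z_AB = 0 + j1.995 Ω = 1.995∠90.0° Ω.
Step 4 — Power factor: PF = cos(φ) = Re(Z)/|Z| = 0/1.995 = 0.
Step 5 — Type: Im(Z) = 1.995 ⇒ lagging (phase φ = 90.0°).

PF = 0 (lagging, φ = 90.0°)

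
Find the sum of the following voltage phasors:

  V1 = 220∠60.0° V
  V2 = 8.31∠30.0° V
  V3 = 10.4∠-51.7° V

Step 1 — Convert each phasor to rectangular form:
  V1 = 220·(cos(60.0°) + j·sin(60.0°)) = 110 + j190.5 V
  V2 = 8.31·(cos(30.0°) + j·sin(30.0°)) = 7.197 + j4.155 V
  V3 = 10.4·(cos(-51.7°) + j·sin(-51.7°)) = 6.446 - j8.162 V
Step 2 — Sum components: V_total = 123.6 + j186.5 V.
Step 3 — Convert to polar: |V_total| = 223.8 V, ∠V_total = 56.5°.

V_total = 223.8∠56.5° V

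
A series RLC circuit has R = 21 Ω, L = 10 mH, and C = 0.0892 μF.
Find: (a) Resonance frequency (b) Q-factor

Step 1 — Resonance condition Im(Z)=0 gives ω₀ = 1/√(LC).
Step 2 — ω₀ = 1/√(0.01·8.92e-08) = 3.348e+04 rad/s.
Step 3 — f₀ = ω₀/(2π) = 5329 Hz.
Step 4 — Series Q: Q = ω₀L/R = 3.348e+04·0.01/21 = 15.94.

(a) f₀ = 5329 Hz  (b) Q = 15.94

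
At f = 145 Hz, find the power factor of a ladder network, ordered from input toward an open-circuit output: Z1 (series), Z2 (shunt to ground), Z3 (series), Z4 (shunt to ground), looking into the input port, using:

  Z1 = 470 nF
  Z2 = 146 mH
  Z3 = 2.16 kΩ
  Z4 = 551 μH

Step 1 — Angular frequency: ω = 2π·f = 2π·145 = 911.1 rad/s.
Step 2 — Component impedances:
  Z1: Z = 1/(jωC) = -j/(ω·C) = 0 - j2335 Ω
  Z2: Z = jωL = j·911.1·0.146 = 0 + j133 Ω
  Z3: Z = R = 2160 Ω
  Z4: Z = jωL = j·911.1·0.000551 = 0 + j0.502 Ω
Step 3 — Ladder network (open output): work backward from the far end, alternating series and parallel combinations. Z_in = 8.16 - j2203 Ω = 2203∠-89.8° Ω.
Step 4 — Power factor: PF = cos(φ) = Re(Z)/|Z| = 8.16/2203 = 0.003704.
Step 5 — Type: Im(Z) = -2203 ⇒ leading (phase φ = -89.8°).

PF = 0.003704 (leading, φ = -89.8°)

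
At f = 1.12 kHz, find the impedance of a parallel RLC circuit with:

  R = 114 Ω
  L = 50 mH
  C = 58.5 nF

Step 1 — Angular frequency: ω = 2π·f = 2π·1120 = 7037 rad/s.
Step 2 — Component impedances:
  R: Z = R = 114 Ω
  L: Z = jωL = j·7037·0.05 = 0 + j351.9 Ω
  C: Z = 1/(jωC) = -j/(ω·C) = 0 - j2429 Ω
Step 3 — Parallel combination: 1/Z_total = 1/R + 1/L + 1/C; Z_total = 105.9 + j29.33 Ω = 109.9∠15.5° Ω.

Z = 105.9 + j29.33 Ω = 109.9∠15.5° Ω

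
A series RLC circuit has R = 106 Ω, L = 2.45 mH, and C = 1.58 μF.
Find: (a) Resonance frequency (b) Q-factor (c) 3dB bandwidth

Step 1 — Resonance: ω₀ = 1/√(LC) = 1/√(0.00245·1.58e-06) = 1.607e+04 rad/s.
Step 2 — f₀ = ω₀/(2π) = 2558 Hz.
Step 3 — Series Q: Q = ω₀L/R = 1.607e+04·0.00245/106 = 0.3715.
Step 4 — Bandwidth: Δω = ω₀/Q = 4.327e+04 rad/s; BW = Δω/(2π) = 6886 Hz.

(a) f₀ = 2558 Hz  (b) Q = 0.3715  (c) BW = 6886 Hz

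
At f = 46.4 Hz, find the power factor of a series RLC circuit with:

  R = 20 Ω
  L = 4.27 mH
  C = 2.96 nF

Step 1 — Angular frequency: ω = 2π·f = 2π·46.4 = 291.5 rad/s.
Step 2 — Component impedances:
  R: Z = R = 20 Ω
  L: Z = jωL = j·291.5·0.00427 = 0 + j1.245 Ω
  C: Z = 1/(jωC) = -j/(ω·C) = 0 - j1.159e+06 Ω
Step 3 — Series combination: Z_total = R + L + C = 20 - j1.159e+06 Ω = 1.159e+06∠-90.0° Ω.
Step 4 — Power factor: PF = cos(φ) = Re(Z)/|Z| = 20/1.159e+06 = 1.726e-05.
Step 5 — Type: Im(Z) = -1.159e+06 ⇒ leading (phase φ = -90.0°).

PF = 1.726e-05 (leading, φ = -90.0°)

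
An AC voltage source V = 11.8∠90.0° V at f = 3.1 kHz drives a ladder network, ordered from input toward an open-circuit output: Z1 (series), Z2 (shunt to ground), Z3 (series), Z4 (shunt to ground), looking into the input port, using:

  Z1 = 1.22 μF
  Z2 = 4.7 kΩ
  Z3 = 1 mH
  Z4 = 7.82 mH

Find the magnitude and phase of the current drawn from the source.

Step 1 — Angular frequency: ω = 2π·f = 2π·3100 = 1.948e+04 rad/s.
Step 2 — Component impedances:
  Z1: Z = 1/(jωC) = -j/(ω·C) = 0 - j42.08 Ω
  Z2: Z = R = 4700 Ω
  Z3: Z = jωL = j·1.948e+04·0.001 = 0 + j19.48 Ω
  Z4: Z = jωL = j·1.948e+04·0.00782 = 0 + j152.3 Ω
Step 3 — Ladder network (open output): work backward from the far end, alternating series and parallel combinations. Z_in = 6.271 + j129.5 Ω = 129.6∠87.2° Ω.
Step 4 — Source phasor: V = 11.8∠90.0° V = 0 + j11.8 V.
Step 5 — Ohm's law: I = V / Z_total = (0 + j11.8) / (6.271 + j129.5) = 0.09092 + j0.004403 A.
Step 6 — Convert to polar: |I| = 0.09102 A, ∠I = 2.8°.

I = 0.09102∠2.8° A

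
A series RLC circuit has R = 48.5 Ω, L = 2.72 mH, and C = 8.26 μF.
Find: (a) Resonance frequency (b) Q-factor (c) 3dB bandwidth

Step 1 — Resonance condition Im(Z)=0 gives ω₀ = 1/√(LC).
Step 2 — ω₀ = 1/√(0.00272·8.26e-06) = 6672 rad/s.
Step 3 — f₀ = ω₀/(2π) = 1062 Hz.
Step 4 — Series Q: Q = ω₀L/R = 6672·0.00272/48.5 = 0.3742.
Step 5 — 3dB bandwidth: Δω = ω₀/Q = 1.783e+04 rad/s; BW = Δω/(2π) = 2838 Hz.

(a) f₀ = 1062 Hz  (b) Q = 0.3742  (c) BW = 2838 Hz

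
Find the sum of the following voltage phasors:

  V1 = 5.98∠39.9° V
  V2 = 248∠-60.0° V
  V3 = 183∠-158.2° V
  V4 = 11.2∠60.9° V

Step 1 — Convert each phasor to rectangular form:
  V1 = 5.98·(cos(39.9°) + j·sin(39.9°)) = 4.588 + j3.836 V
  V2 = 248·(cos(-60.0°) + j·sin(-60.0°)) = 124 - j214.8 V
  V3 = 183·(cos(-158.2°) + j·sin(-158.2°)) = -169.9 - j67.96 V
  V4 = 11.2·(cos(60.9°) + j·sin(60.9°)) = 5.447 + j9.786 V
Step 2 — Sum components: V_total = -35.88 - j269.1 V.
Step 3 — Convert to polar: |V_total| = 271.5 V, ∠V_total = -97.6°.

V_total = 271.5∠-97.6° V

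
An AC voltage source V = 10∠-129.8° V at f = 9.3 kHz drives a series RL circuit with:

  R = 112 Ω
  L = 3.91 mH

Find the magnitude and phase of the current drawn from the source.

Step 1 — Angular frequency: ω = 2π·f = 2π·9300 = 5.843e+04 rad/s.
Step 2 — Component impedances:
  R: Z = R = 112 Ω
  L: Z = jωL = j·5.843e+04·0.00391 = 0 + j228.5 Ω
Step 3 — Series combination: Z_total = R + L = 112 + j228.5 Ω = 254.5∠63.9° Ω.
Step 4 — Source phasor: V = 10∠-129.8° V = -6.401 - j7.683 V.
Step 5 — Ohm's law: I = V / Z_total = (-6.401 - j7.683) / (112 + j228.5) = -0.03818 + j0.009298 A.
Step 6 — Convert to polar: |I| = 0.0393 A, ∠I = 166.3°.

I = 0.0393∠166.3° A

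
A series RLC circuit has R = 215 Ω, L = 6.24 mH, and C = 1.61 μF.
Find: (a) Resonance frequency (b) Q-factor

Step 1 — Resonance condition Im(Z)=0 gives ω₀ = 1/√(LC).
Step 2 — ω₀ = 1/√(0.00624·1.61e-06) = 9977 rad/s.
Step 3 — f₀ = ω₀/(2π) = 1588 Hz.
Step 4 — Series Q: Q = ω₀L/R = 9977·0.00624/215 = 0.2896.

(a) f₀ = 1588 Hz  (b) Q = 0.2896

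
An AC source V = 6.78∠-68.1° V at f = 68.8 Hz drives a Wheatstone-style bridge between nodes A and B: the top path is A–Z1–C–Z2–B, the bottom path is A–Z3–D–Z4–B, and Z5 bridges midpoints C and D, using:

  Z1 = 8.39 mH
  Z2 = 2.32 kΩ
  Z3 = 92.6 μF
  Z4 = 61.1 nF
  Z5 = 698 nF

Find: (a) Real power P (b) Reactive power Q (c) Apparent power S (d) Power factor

Step 1 — Angular frequency: ω = 2π·f = 2π·68.8 = 432.3 rad/s.
Step 2 — Component impedances:
  Z1: Z = jωL = j·432.3·0.00839 = 0 + j3.627 Ω
  Z2: Z = R = 2320 Ω
  Z3: Z = 1/(jωC) = -j/(ω·C) = 0 - j24.98 Ω
  Z4: Z = 1/(jωC) = -j/(ω·C) = 0 - j3.786e+04 Ω
  Z5: Z = 1/(jωC) = -j/(ω·C) = 0 - j3314 Ω
Step 3 — Bridge requires nodal analysis (the Z5 bridge couples midpoints C and D, so the two paths cannot be reduced to a simple series/parallel combination). Setting node B to ground and injecting 1 A at node A, the 3-node admittance system at A, C, D solves to V_A = Z_AB = 2312 - j137.9 Ω = 2316∠-3.4° Ω.
Step 4 — Source phasor: V = 6.78∠-68.1° V = 2.529 - j6.291 V.
Step 5 — Current: I = V / Z = 0.001252 - j0.002646 A = 0.002928∠-64.7° A.
Step 6 — Complex power: S = V·I* = 0.01981 - j0.001182 VA.
Step 7 — Real power: P = Re(S) = 0.01981 W.
Step 8 — Reactive power: Q = Im(S) = -0.001182 VAR.
Step 9 — Apparent power: |S| = 0.01985 VA.
Step 10 — Power factor: PF = P/|S| = 0.9982 (leading).

(a) P = 0.01981 W  (b) Q = -0.001182 VAR  (c) S = 0.01985 VA  (d) PF = 0.9982 (leading)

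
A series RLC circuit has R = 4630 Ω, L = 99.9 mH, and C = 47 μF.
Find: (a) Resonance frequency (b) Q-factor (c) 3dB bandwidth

Step 1 — Resonance: ω₀ = 1/√(LC) = 1/√(0.0999·4.7e-05) = 461.5 rad/s.
Step 2 — f₀ = ω₀/(2π) = 73.45 Hz.
Step 3 — Series Q: Q = ω₀L/R = 461.5·0.0999/4630 = 0.009958.
Step 4 — Bandwidth: Δω = ω₀/Q = 4.635e+04 rad/s; BW = Δω/(2π) = 7376 Hz.

(a) f₀ = 73.45 Hz  (b) Q = 0.009958  (c) BW = 7376 Hz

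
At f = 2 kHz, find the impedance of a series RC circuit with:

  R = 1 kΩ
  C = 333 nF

Step 1 — Angular frequency: ω = 2π·f = 2π·2000 = 1.257e+04 rad/s.
Step 2 — Component impedances:
  R: Z = R = 1000 Ω
  C: Z = 1/(jωC) = -j/(ω·C) = 0 - j239 Ω
Step 3 — Series combination: Z_total = R + C = 1000 - j239 Ω = 1028∠-13.4° Ω.

Z = 1000 - j239 Ω = 1028∠-13.4° Ω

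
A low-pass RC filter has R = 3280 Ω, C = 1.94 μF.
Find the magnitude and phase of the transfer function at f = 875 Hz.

Step 1 — Angular frequency: ω = 2π·875 = 5498 rad/s.
Step 2 — Transfer function: H(jω) = 1/(1 + jωRC).
Step 3 — Denominator: 1 + jωRC = 1 + j·5498·3280·1.94e-06 = 1 + j34.98.
Step 4 — H = 0.0008164 - j0.02856.
Step 5 — Magnitude: |H| = 0.02857 (-30.9 dB); phase: φ = -88.4°.

|H| = 0.02857 (-30.9 dB), φ = -88.4°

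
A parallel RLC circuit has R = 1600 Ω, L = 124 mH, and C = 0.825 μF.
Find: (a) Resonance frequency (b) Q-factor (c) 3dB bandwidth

Step 1 — Resonance: ω₀ = 1/√(LC) = 1/√(0.124·8.25e-07) = 3127 rad/s.
Step 2 — f₀ = ω₀/(2π) = 497.6 Hz.
Step 3 — Parallel Q: Q = R/(ω₀L) = 1600/(3127·0.124) = 4.127.
Step 4 — Bandwidth: Δω = ω₀/Q = 757.6 rad/s; BW = Δω/(2π) = 120.6 Hz.

(a) f₀ = 497.6 Hz  (b) Q = 4.127  (c) BW = 120.6 Hz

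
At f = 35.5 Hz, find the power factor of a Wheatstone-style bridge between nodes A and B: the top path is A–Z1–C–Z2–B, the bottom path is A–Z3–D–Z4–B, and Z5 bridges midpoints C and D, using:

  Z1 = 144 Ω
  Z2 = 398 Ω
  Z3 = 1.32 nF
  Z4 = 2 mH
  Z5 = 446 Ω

Step 1 — Angular frequency: ω = 2π·f = 2π·35.5 = 223.1 rad/s.
Step 2 — Component impedances:
  Z1: Z = R = 144 Ω
  Z2: Z = R = 398 Ω
  Z3: Z = 1/(jωC) = -j/(ω·C) = 0 - j3.396e+06 Ω
  Z4: Z = jωL = j·223.1·0.002 = 0 + j0.4461 Ω
  Z5: Z = R = 446 Ω
Step 3 — Bridge requires nodal analysis (the Z5 bridge couples midpoints C and D, so the two paths cannot be reduced to a simple series/parallel combination). Setting node B to ground and injecting 1 A at node A, the 3-node admittance system at A, C, D solves to V_A = Z_AB = 354.3 + j0.06224 Ω = 354.3∠0.0° Ω.
Step 4 — Power factor: PF = cos(φ) = Re(Z)/|Z| = 354.3/354.3 = 1.
Step 5 — Type: Im(Z) = 0.06224 ⇒ lagging (phase φ = 0.0°).

PF = 1 (lagging, φ = 0.0°)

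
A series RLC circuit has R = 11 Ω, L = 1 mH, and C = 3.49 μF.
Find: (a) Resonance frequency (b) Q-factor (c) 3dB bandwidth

Step 1 — Resonance: ω₀ = 1/√(LC) = 1/√(0.001·3.49e-06) = 1.693e+04 rad/s.
Step 2 — f₀ = ω₀/(2π) = 2694 Hz.
Step 3 — Series Q: Q = ω₀L/R = 1.693e+04·0.001/11 = 1.539.
Step 4 — Bandwidth: Δω = ω₀/Q = 1.1e+04 rad/s; BW = Δω/(2π) = 1751 Hz.

(a) f₀ = 2694 Hz  (b) Q = 1.539  (c) BW = 1751 Hz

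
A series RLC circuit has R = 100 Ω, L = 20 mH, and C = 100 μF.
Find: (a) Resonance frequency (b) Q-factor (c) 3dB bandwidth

Step 1 — Resonance: ω₀ = 1/√(LC) = 1/√(0.02·0.0001) = 707.1 rad/s.
Step 2 — f₀ = ω₀/(2π) = 112.5 Hz.
Step 3 — Series Q: Q = ω₀L/R = 707.1·0.02/100 = 0.1414.
Step 4 — Bandwidth: Δω = ω₀/Q = 5000 rad/s; BW = Δω/(2π) = 795.8 Hz.

(a) f₀ = 112.5 Hz  (b) Q = 0.1414  (c) BW = 795.8 Hz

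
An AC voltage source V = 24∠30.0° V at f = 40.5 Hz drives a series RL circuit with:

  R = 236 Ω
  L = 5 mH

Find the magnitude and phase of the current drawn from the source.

Step 1 — Angular frequency: ω = 2π·f = 2π·40.5 = 254.5 rad/s.
Step 2 — Component impedances:
  R: Z = R = 236 Ω
  L: Z = jωL = j·254.5·0.005 = 0 + j1.272 Ω
Step 3 — Series combination: Z_total = R + L = 236 + j1.272 Ω = 236∠0.3° Ω.
Step 4 — Source phasor: V = 24∠30.0° V = 20.78 + j12 V.
Step 5 — Ohm's law: I = V / Z_total = (20.78 + j12) / (236 + j1.272) = 0.08834 + j0.05037 A.
Step 6 — Convert to polar: |I| = 0.1017 A, ∠I = 29.7°.

I = 0.1017∠29.7° A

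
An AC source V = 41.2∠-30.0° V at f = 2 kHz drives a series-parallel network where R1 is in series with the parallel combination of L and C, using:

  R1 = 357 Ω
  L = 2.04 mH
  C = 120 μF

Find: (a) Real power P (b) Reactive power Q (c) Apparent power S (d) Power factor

Step 1 — Angular frequency: ω = 2π·f = 2π·2000 = 1.257e+04 rad/s.
Step 2 — Component impedances:
  R1: Z = R = 357 Ω
  L: Z = jωL = j·1.257e+04·0.00204 = 0 + j25.64 Ω
  C: Z = 1/(jωC) = -j/(ω·C) = 0 - j0.6631 Ω
Step 3 — Parallel branch: L || C = 1/(1/L + 1/C) = 0 - j0.6808 Ω.
Step 4 — Series with R1: Z_total = R1 + (L || C) = 357 - j0.6808 Ω = 357∠-0.1° Ω.
Step 5 — Source phasor: V = 41.2∠-30.0° V = 35.68 - j20.6 V.
Step 6 — Current: I = V / Z = 0.1001 - j0.05751 A = 0.1154∠-29.9° A.
Step 7 — Complex power: S = V·I* = 4.755 - j0.009067 VA.
Step 8 — Real power: P = Re(S) = 4.755 W.
Step 9 — Reactive power: Q = Im(S) = -0.009067 VAR.
Step 10 — Apparent power: |S| = 4.755 VA.
Step 11 — Power factor: PF = P/|S| = 1 (leading).

(a) P = 4.755 W  (b) Q = -0.009067 VAR  (c) S = 4.755 VA  (d) PF = 1 (leading)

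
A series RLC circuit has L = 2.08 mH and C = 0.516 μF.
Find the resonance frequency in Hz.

Step 1 — Resonance condition Im(Z)=0 gives ω₀ = 1/√(LC).
Step 2 — ω₀ = 1/√(0.00208·5.16e-07) = 3.052e+04 rad/s.
Step 3 — f₀ = ω₀/(2π) = 4858 Hz.

f₀ = 4858 Hz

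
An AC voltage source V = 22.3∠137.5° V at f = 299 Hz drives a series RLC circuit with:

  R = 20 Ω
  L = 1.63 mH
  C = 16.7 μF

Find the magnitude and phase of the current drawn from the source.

Step 1 — Angular frequency: ω = 2π·f = 2π·299 = 1879 rad/s.
Step 2 — Component impedances:
  R: Z = R = 20 Ω
  L: Z = jωL = j·1879·0.00163 = 0 + j3.062 Ω
  C: Z = 1/(jωC) = -j/(ω·C) = 0 - j31.87 Ω
Step 3 — Series combination: Z_total = R + L + C = 20 - j28.81 Ω = 35.07∠-55.2° Ω.
Step 4 — Source phasor: V = 22.3∠137.5° V = -16.44 + j15.07 V.
Step 5 — Ohm's law: I = V / Z_total = (-16.44 + j15.07) / (20 - j28.81) = -0.6202 - j0.1401 A.
Step 6 — Convert to polar: |I| = 0.6358 A, ∠I = -167.3°.

I = 0.6358∠-167.3° A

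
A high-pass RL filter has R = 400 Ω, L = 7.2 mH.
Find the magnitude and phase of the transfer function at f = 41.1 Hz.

Step 1 — Angular frequency: ω = 2π·41.1 = 258.2 rad/s.
Step 2 — Transfer function: H(jω) = jωL/(R + jωL).
Step 3 — Numerator jωL = j·1.859; denominator R + jωL = 400 + j1.859.
Step 4 — H = 2.161e-05 + j0.004648.
Step 5 — Magnitude: |H| = 0.004648 (-46.7 dB); phase: φ = 89.7°.

|H| = 0.004648 (-46.7 dB), φ = 89.7°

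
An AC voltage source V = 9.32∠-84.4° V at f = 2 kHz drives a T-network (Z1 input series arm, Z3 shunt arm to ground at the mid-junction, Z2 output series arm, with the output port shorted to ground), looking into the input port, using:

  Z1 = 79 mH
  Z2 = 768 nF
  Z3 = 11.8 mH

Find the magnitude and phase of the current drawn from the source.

Step 1 — Angular frequency: ω = 2π·f = 2π·2000 = 1.257e+04 rad/s.
Step 2 — Component impedances:
  Z1: Z = jωL = j·1.257e+04·0.079 = 0 + j992.7 Ω
  Z2: Z = 1/(jωC) = -j/(ω·C) = 0 - j103.6 Ω
  Z3: Z = jωL = j·1.257e+04·0.0118 = 0 + j148.3 Ω
Step 3 — With the output port shorted to ground, the output series arm Z2 runs from the junction to ground; the shunt arm Z3 also runs from the junction to ground. They appear in parallel: Z3 || Z2 = 0 - j344 Ω.
Step 4 — Series with input arm Z1: Z_in = Z1 + (Z3 || Z2) = 0 + j648.8 Ω = 648.8∠90.0° Ω.
Step 5 — Source phasor: V = 9.32∠-84.4° V = 0.9095 - j9.276 V.
Step 6 — Ohm's law: I = V / Z_total = (0.9095 - j9.276) / (0 + j648.8) = -0.0143 - j0.001402 A.
Step 7 — Convert to polar: |I| = 0.01437 A, ∠I = -174.4°.

I = 0.01437∠-174.4° A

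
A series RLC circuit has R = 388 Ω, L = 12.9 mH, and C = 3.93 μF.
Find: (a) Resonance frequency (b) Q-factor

Step 1 — Resonance condition Im(Z)=0 gives ω₀ = 1/√(LC).
Step 2 — ω₀ = 1/√(0.0129·3.93e-06) = 4441 rad/s.
Step 3 — f₀ = ω₀/(2π) = 706.9 Hz.
Step 4 — Series Q: Q = ω₀L/R = 4441·0.0129/388 = 0.1477.

(a) f₀ = 706.9 Hz  (b) Q = 0.1477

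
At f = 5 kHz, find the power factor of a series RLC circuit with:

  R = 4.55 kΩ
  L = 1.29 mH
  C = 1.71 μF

Step 1 — Angular frequency: ω = 2π·f = 2π·5000 = 3.142e+04 rad/s.
Step 2 — Component impedances:
  R: Z = R = 4550 Ω
  L: Z = jωL = j·3.142e+04·0.00129 = 0 + j40.53 Ω
  C: Z = 1/(jωC) = -j/(ω·C) = 0 - j18.61 Ω
Step 3 — Series combination: Z_total = R + L + C = 4550 + j21.91 Ω = 4550∠0.3° Ω.
Step 4 — Power factor: PF = cos(φ) = Re(Z)/|Z| = 4550/4550 = 1.
Step 5 — Type: Im(Z) = 21.91 ⇒ lagging (phase φ = 0.3°).

PF = 1 (lagging, φ = 0.3°)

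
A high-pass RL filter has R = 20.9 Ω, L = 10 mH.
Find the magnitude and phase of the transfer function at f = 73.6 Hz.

Step 1 — Angular frequency: ω = 2π·73.6 = 462.4 rad/s.
Step 2 — Transfer function: H(jω) = jωL/(R + jωL).
Step 3 — Numerator jωL = j·4.624; denominator R + jωL = 20.9 + j4.624.
Step 4 — H = 0.04667 + j0.2109.
Step 5 — Magnitude: |H| = 0.216 (-13.3 dB); phase: φ = 77.5°.

|H| = 0.216 (-13.3 dB), φ = 77.5°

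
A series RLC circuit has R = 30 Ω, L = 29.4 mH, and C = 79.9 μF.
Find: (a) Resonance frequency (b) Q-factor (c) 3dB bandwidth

Step 1 — Resonance: ω₀ = 1/√(LC) = 1/√(0.0294·7.99e-05) = 652.5 rad/s.
Step 2 — f₀ = ω₀/(2π) = 103.8 Hz.
Step 3 — Series Q: Q = ω₀L/R = 652.5·0.0294/30 = 0.6394.
Step 4 — Bandwidth: Δω = ω₀/Q = 1020 rad/s; BW = Δω/(2π) = 162.4 Hz.

(a) f₀ = 103.8 Hz  (b) Q = 0.6394  (c) BW = 162.4 Hz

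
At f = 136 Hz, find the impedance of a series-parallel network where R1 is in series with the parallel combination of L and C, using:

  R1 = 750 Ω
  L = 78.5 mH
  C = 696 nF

Step 1 — Angular frequency: ω = 2π·f = 2π·136 = 854.5 rad/s.
Step 2 — Component impedances:
  R1: Z = R = 750 Ω
  L: Z = jωL = j·854.5·0.0785 = 0 + j67.08 Ω
  C: Z = 1/(jωC) = -j/(ω·C) = 0 - j1681 Ω
Step 3 — Parallel branch: L || C = 1/(1/L + 1/C) = 0 + j69.87 Ω.
Step 4 — Series with R1: Z_total = R1 + (L || C) = 750 + j69.87 Ω = 753.2∠5.3° Ω.

Z = 750 + j69.87 Ω = 753.2∠5.3° Ω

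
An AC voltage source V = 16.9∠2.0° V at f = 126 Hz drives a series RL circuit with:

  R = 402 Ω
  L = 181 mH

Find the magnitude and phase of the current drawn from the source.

Step 1 — Angular frequency: ω = 2π·f = 2π·126 = 791.7 rad/s.
Step 2 — Component impedances:
  R: Z = R = 402 Ω
  L: Z = jωL = j·791.7·0.181 = 0 + j143.3 Ω
Step 3 — Series combination: Z_total = R + L = 402 + j143.3 Ω = 426.8∠19.6° Ω.
Step 4 — Source phasor: V = 16.9∠2.0° V = 16.89 + j0.5898 V.
Step 5 — Ohm's law: I = V / Z_total = (16.89 + j0.5898) / (402 + j143.3) = 0.03774 - j0.01199 A.
Step 6 — Convert to polar: |I| = 0.0396 A, ∠I = -17.6°.

I = 0.0396∠-17.6° A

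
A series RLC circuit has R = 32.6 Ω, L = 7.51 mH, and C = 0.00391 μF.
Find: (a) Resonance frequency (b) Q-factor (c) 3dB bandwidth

Step 1 — Resonance condition Im(Z)=0 gives ω₀ = 1/√(LC).
Step 2 — ω₀ = 1/√(0.00751·3.91e-09) = 1.845e+05 rad/s.
Step 3 — f₀ = ω₀/(2π) = 2.937e+04 Hz.
Step 4 — Series Q: Q = ω₀L/R = 1.845e+05·0.00751/32.6 = 42.51.
Step 5 — 3dB bandwidth: Δω = ω₀/Q = 4341 rad/s; BW = Δω/(2π) = 690.9 Hz.

(a) f₀ = 2.937e+04 Hz  (b) Q = 42.51  (c) BW = 690.9 Hz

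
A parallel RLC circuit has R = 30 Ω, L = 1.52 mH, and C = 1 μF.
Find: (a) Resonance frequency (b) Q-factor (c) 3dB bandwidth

Step 1 — Resonance: ω₀ = 1/√(LC) = 1/√(0.00152·1e-06) = 2.565e+04 rad/s.
Step 2 — f₀ = ω₀/(2π) = 4082 Hz.
Step 3 — Parallel Q: Q = R/(ω₀L) = 30/(2.565e+04·0.00152) = 0.7695.
Step 4 — Bandwidth: Δω = ω₀/Q = 3.333e+04 rad/s; BW = Δω/(2π) = 5305 Hz.

(a) f₀ = 4082 Hz  (b) Q = 0.7695  (c) BW = 5305 Hz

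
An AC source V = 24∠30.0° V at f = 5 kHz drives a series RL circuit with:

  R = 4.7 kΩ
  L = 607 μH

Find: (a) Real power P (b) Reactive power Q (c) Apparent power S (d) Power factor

Step 1 — Angular frequency: ω = 2π·f = 2π·5000 = 3.142e+04 rad/s.
Step 2 — Component impedances:
  R: Z = R = 4700 Ω
  L: Z = jωL = j·3.142e+04·0.000607 = 0 + j19.07 Ω
Step 3 — Series combination: Z_total = R + L = 4700 + j19.07 Ω = 4700∠0.2° Ω.
Step 4 — Source phasor: V = 24∠30.0° V = 20.78 + j12 V.
Step 5 — Current: I = V / Z = 0.004433 + j0.002535 A = 0.005106∠29.8° A.
Step 6 — Complex power: S = V·I* = 0.1226 + j0.0004972 VA.
Step 7 — Real power: P = Re(S) = 0.1226 W.
Step 8 — Reactive power: Q = Im(S) = 0.0004972 VAR.
Step 9 — Apparent power: |S| = 0.1226 VA.
Step 10 — Power factor: PF = P/|S| = 1 (lagging).

(a) P = 0.1226 W  (b) Q = 0.0004972 VAR  (c) S = 0.1226 VA  (d) PF = 1 (lagging)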